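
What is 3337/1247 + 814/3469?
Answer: 12591111/4325843 ≈ 2.9107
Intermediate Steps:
3337/1247 + 814/3469 = 12591111/4325843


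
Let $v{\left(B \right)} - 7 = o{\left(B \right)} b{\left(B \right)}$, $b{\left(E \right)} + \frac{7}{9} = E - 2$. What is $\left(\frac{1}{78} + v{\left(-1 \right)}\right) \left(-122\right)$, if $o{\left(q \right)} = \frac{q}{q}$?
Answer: $- \frac{46177}{117} \approx -394.68$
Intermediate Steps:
$o{\left(q \right)} = 1$
$b{\left(E \right)} = - \frac{25}{9} + E$ ($b{\left(E \right)} = - \frac{7}{9} + \left(E - 2\right) = - \frac{7}{9} + \left(-2 + E\right) = - \frac{25}{9} + E$)
$v{\left(B \right)} = \frac{38}{9} + B$ ($v{\left(B \right)} = 7 + 1 \left(- \frac{25}{9} + B\right) = 7 + \left(- \frac{25}{9} + B\right) = \frac{38}{9} + B$)
$\left(\frac{1}{78} + v{\left(-1 \right)}\right) \left(-122\right) = \left(\frac{1}{78} + \left(\frac{38}{9} - 1\right)\right) \left(-122\right) = \left(\frac{1}{78} + \frac{29}{9}\right) \left(-122\right) = \frac{757}{234} \left(-122\right) = - \frac{46177}{117}$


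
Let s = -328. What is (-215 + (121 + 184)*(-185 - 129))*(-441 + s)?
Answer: 73812465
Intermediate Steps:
(-215 + (121 + 184)*(-185 - 129))*(-441 + s) = (-215 + (121 + 184)*(-185 - 129))*(-441 - 328) = (-215 + 305*(-314))*(-769) = (-215 - 95770)*(-769) = -95985*(-769) = 73812465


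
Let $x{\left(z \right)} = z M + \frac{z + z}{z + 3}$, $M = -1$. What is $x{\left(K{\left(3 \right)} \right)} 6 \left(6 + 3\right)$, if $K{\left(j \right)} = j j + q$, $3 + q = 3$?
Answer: $-405$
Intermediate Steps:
$q = 0$ ($q = -3 + 3 = 0$)
$K{\left(j \right)} = j^{2}$ ($K{\left(j \right)} = j j + 0 = j^{2} + 0 = j^{2}$)
$x{\left(z \right)} = - z + \frac{2 z}{3 + z}$ ($x{\left(z \right)} = z \left(-1\right) + \frac{z + z}{z + 3} = - z + \frac{2 z}{3 + z}$)
$x{\left(K{\left(3 \right)} \right)} 6 \left(6 + 3\right) = - \frac{3^{2} \left(1 + 3^{2}\right)}{3 + 3^{2}} \cdot 6 \left(6 + 3\right) = \left(-1\right) 9 \frac{1}{3 + 9} \left(1 + 9\right) 6 \cdot 9 = \left(-1\right) 9 \cdot \frac{1}{12} \cdot 10 \cdot 54 = \left(- \frac{15}{2}\right) 54 = -405$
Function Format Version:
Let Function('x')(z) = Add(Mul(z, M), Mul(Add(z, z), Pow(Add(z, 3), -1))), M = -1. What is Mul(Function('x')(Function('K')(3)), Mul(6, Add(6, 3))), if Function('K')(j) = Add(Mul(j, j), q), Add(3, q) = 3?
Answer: -405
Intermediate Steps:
q = 0 (q = Add(-3, 3) = 0)
Function('K')(j) = Pow(j, 2) (Function('K')(j) = Add(Mul(j, j), 0) = Add(Pow(j, 2), 0) = Pow(j, 2))
Function('x')(z) = Add(Mul(-1, z), Mul(2, z, Pow(Add(3, z), -1))) (Function('x')(z) = Add(Mul(z, -1), Mul(Add(z, z), Pow(Add(z, 3), -1))) = Add(Mul(-1, z), Mul(Mul(2, z), Pow(Add(3, z), -1))) = Add(Mul(-1, z), Mul(2, z, Pow(Add(3, z), -1))))
Mul(Function('x')(Function('K')(3)), Mul(6, Add(6, 3))) = Mul(Mul(-1, Pow(3, 2), Pow(Add(3, Pow(3, 2)), -1), Add(1, Pow(3, 2))), Mul(6, Add(6, 3))) = Mul(Mul(-1, 9, Pow(Add(3, 9), -1), Add(1, 9)), Mul(6, 9)) = Mul(Mul(-1, 9, Pow(12, -1), 10), 54) = Mul(Mul(-1, 9, Rational(1, 12), 10), 54) = Mul(Rational(-15, 2), 54) = -405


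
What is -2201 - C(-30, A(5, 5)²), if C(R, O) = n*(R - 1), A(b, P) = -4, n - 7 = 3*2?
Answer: -1798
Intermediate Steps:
n = 13 (n = 7 + 3*2 = 7 + 6 = 13)
C(R, O) = -13 + 13*R (C(R, O) = 13*(R - 1) = 13*(-1 + R) = -13 + 13*R)
-2201 - C(-30, A(5, 5)²) = -2201 - (-13 + 13*(-30)) = -2201 - (-13 - 390) = -2201 - 1*(-403) = -2201 + 403 = -1798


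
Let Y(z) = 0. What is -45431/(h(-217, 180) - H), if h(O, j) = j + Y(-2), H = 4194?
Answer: 45431/4014 ≈ 11.318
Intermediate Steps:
h(O, j) = j (h(O, j) = j + 0 = j)
-45431/(h(-217, 180) - H) = -45431/(180 - 1*4194) = -45431/(180 - 4194) = -45431/(-4014) = -45431*(-1/4014) = 45431/4014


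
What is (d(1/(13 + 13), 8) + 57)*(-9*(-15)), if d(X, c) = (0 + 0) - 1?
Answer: 7560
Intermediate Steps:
d(X, c) = -1 (d(X, c) = 0 - 1 = -1)
(d(1/(13 + 13), 8) + 57)*(-9*(-15)) = (-1 + 57)*(-9*(-15)) = 56*135 = 7560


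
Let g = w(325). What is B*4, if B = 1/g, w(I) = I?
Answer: 4/325 ≈ 0.012308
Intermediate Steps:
g = 325
B = 1/325 ≈ 0.0030769
B*4 = (1/325)*4 = 4/325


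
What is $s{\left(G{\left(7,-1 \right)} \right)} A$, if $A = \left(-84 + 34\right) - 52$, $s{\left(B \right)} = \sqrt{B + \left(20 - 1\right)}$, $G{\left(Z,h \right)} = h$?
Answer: $- 306 \sqrt{2} \approx -432.75$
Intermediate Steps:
$s{\left(B \right)} = \sqrt{19 + B}$ ($s{\left(B \right)} = \sqrt{B + \left(20 - 1\right)} = \sqrt{B + 19} = \sqrt{19 + B}$)
$A = -102$ ($A = -50 - 52 = -102$)
$s{\left(G{\left(7,-1 \right)} \right)} A = \sqrt{19 - 1} \left(-102\right) = \sqrt{18} \left(-102\right) = 3 \sqrt{2} \left(-102\right) = - 306 \sqrt{2}$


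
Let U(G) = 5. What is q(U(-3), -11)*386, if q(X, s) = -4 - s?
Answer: 2702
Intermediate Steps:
q(U(-3), -11)*386 = (-4 - 1*(-11))*386 = (-4 + 11)*386 = 7*386 = 2702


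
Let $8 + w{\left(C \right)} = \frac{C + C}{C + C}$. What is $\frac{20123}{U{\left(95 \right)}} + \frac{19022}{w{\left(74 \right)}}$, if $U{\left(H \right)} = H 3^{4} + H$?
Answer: $- \frac{148040519}{54530} \approx -2714.8$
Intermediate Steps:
$U{\left(H \right)} = 82 H$ ($U{\left(H \right)} = H 81 + H = 81 H + H = 82 H$)
$w{\left(C \right)} = -7$ ($w{\left(C \right)} = -8 + \frac{C + C}{C + C} = -8 + \frac{2 C}{2 C} = -8 + 2 C \frac{1}{2 C} = -8 + 1 = -7$)
$\frac{20123}{U{\left(95 \right)}} + \frac{19022}{w{\left(74 \right)}} = \frac{20123}{82 \cdot 95} + \frac{19022}{-7} = \frac{20123}{7790} + 19022 \left(- \frac{1}{7}\right) = 20123 \cdot \frac{1}{7790} - \frac{19022}{7} = \frac{20123}{7790} - \frac{19022}{7} = - \frac{148040519}{54530}$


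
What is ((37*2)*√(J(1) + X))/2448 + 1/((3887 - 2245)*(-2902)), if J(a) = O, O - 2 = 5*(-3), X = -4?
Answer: -1/4765084 + 37*I*√17/1224 ≈ -2.0986e-7 + 0.12464*I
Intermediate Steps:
O = -13 (O = 2 + 5*(-3) = 2 - 15 = -13)
J(a) = -13
((37*2)*√(J(1) + X))/2448 + 1/((3887 - 2245)*(-2902)) = ((37*2)*√(-13 - 4))/2448 + 1/((3887 - 2245)*(-2902)) = (74*√(-17))*(1/2448) - 1/2902/1642 = (74*(I*√17))*(1/2448) + (1/1642)*(-1/2902) = (74*I*√17)*(1/2448) - 1/4765084 = 37*I*√17/1224 - 1/4765084 = -1/4765084 + 37*I*√17/1224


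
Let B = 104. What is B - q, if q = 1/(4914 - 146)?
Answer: 495871/4768 ≈ 104.00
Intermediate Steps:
q = 1/4768 ≈ 0.00020973
B - q = 104 - 1*1/4768 = 104 - 1/4768 = 495871/4768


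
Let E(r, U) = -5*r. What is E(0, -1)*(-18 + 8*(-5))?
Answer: 0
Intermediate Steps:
E(0, -1)*(-18 + 8*(-5)) = (-5*0)*(-18 + 8*(-5)) = 0*(-18 - 40) = 0*(-58) = 0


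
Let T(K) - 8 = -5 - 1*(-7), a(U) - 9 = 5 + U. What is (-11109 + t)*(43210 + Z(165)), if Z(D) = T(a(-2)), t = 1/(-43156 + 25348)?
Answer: -2137543133765/4452 ≈ -4.8013e+8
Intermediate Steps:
t = -1/17808 (t = 1/(-17808) = -1/17808 ≈ -5.6155e-5)
a(U) = 14 + U (a(U) = 9 + (5 + U) = 14 + U)
T(K) = 10 (T(K) = 8 + (-5 - 1*(-7)) = 8 + (-5 + 7) = 8 + 2 = 10)
Z(D) = 10
(-11109 + t)*(43210 + Z(165)) = (-11109 - 1/17808)*(43210 + 10) = -197829073/17808*43220 = -2137543133765/4452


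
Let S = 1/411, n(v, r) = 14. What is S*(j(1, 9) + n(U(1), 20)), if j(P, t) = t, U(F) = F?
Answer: 23/411 ≈ 0.055961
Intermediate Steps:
S = 1/411 ≈ 0.0024331
S*(j(1, 9) + n(U(1), 20)) = (9 + 14)/411 = (1/411)*23 = 23/411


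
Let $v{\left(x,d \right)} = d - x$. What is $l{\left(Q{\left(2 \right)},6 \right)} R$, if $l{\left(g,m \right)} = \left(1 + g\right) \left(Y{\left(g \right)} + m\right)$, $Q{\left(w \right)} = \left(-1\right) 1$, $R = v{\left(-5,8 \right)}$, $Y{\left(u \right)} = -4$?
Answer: $0$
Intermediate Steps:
$R = 13$ ($R = 8 - -5 = 8 + 5 = 13$)
$Q{\left(w \right)} = -1$
$l{\left(g,m \right)} = \left(1 + g\right) \left(-4 + m\right)$
$l{\left(Q{\left(2 \right)},6 \right)} R = \left(-4 + 6 - -4 - 6\right) 13 = \left(-4 + 6 + 4 - 6\right) 13 = 0 \cdot 13 = 0$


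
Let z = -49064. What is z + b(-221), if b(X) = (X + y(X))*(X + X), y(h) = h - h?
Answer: 48618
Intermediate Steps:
y(h) = 0
b(X) = 2*X**2 (b(X) = (X + 0)*(X + X) = X*(2*X) = 2*X**2)
z + b(-221) = -49064 + 2*(-221)**2 = -49064 + 2*48841 = -49064 + 97682 = 48618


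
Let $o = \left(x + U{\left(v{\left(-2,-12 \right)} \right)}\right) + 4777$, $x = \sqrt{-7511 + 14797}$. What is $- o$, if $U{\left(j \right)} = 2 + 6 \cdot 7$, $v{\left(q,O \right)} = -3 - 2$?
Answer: $-4821 - \sqrt{7286} \approx -4906.4$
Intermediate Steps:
$v{\left(q,O \right)} = -5$
$x = \sqrt{7286} \approx 85.358$
$U{\left(j \right)} = 44$ ($U{\left(j \right)} = 2 + 42 = 44$)
$o = 4821 + \sqrt{7286}$ ($o = \left(\sqrt{7286} + 44\right) + 4777 = \left(44 + \sqrt{7286}\right) + 4777 = 4821 + \sqrt{7286} \approx 4906.4$)
$- o = - (4821 + \sqrt{7286}) = -4821 - \sqrt{7286}$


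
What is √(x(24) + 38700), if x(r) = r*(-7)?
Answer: 26*√57 ≈ 196.30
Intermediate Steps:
x(r) = -7*r
√(x(24) + 38700) = √(-7*24 + 38700) = √(-168 + 38700) = √38532 = 26*√57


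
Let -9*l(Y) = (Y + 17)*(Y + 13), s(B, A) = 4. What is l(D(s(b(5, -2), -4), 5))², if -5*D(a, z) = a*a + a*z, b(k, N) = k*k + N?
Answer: 2019241/50625 ≈ 39.886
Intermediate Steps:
b(k, N) = N + k² (b(k, N) = k² + N = N + k²)
D(a, z) = -a²/5 - a*z/5 (D(a, z) = -(a*a + a*z)/5 = -(a² + a*z)/5 = -a²/5 - a*z/5)
l(Y) = -(13 + Y)*(17 + Y)/9 (l(Y) = -(Y + 17)*(Y + 13)/9 = -(17 + Y)*(13 + Y)/9 = -(13 + Y)*(17 + Y)/9)
l(D(s(b(5, -2), -4), 5))² = (-221/9 - (-2)*4*(4 + 5)/3 - 16*(4 + 5)²/25/9)² = (-221/9 - (-2)*4*9/3 - (-⅕*4*9)²/9)² = (-221/9 - 10/3*(-36/5) - (-36/5)²/9)² = (-221/9 + 24 - ⅑*1296/25)² = (-221/9 + 24 - 144/25)² = (-1421/225)² = 2019241/50625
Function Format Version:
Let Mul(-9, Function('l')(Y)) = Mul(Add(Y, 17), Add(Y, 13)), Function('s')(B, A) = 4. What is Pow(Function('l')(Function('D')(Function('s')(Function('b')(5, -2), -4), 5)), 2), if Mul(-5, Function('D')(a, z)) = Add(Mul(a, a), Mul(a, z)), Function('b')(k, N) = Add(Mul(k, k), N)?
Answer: Rational(2019241, 50625) ≈ 39.886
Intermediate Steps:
Function('b')(k, N) = Add(N, Pow(k, 2)) (Function('b')(k, N) = Add(Pow(k, 2), N) = Add(N, Pow(k, 2)))
Function('D')(a, z) = Add(Mul(Rational(-1, 5), Pow(a, 2)), Mul(Rational(-1, 5), a, z)) (Function('D')(a, z) = Mul(Rational(-1, 5), Add(Mul(a, a), Mul(a, z))) = Mul(Rational(-1, 5), Add(Pow(a, 2), Mul(a, z))) = Add(Mul(Rational(-1, 5), Pow(a, 2)), Mul(Rational(-1, 5), a, z)))
Function('l')(Y) = Mul(Rational(-1, 9), Add(13, Y), Add(17, Y)) (Function('l')(Y) = Mul(Rational(-1, 9), Mul(Add(Y, 17), Add(Y, 13))) = Mul(Rational(-1, 9), Mul(Add(17, Y), Add(13, Y))) = Mul(Rational(-1, 9), Mul(Add(13, Y), Add(17, Y))) = Mul(Rational(-1, 9), Add(13, Y), Add(17, Y)))
Pow(Function('l')(Function('D')(Function('s')(Function('b')(5, -2), -4), 5)), 2) = Pow(Add(Rational(-221, 9), Mul(Rational(-10, 3), Mul(Rational(-1, 5), 4, Add(4, 5))), Mul(Rational(-1, 9), Pow(Mul(Rational(-1, 5), 4, Add(4, 5)), 2))), 2) = Pow(Add(Rational(-221, 9), Mul(Rational(-10, 3), Mul(Rational(-1, 5), 4, 9)), Mul(Rational(-1, 9), Pow(Mul(Rational(-1, 5), 4, 9), 2))), 2) = Pow(Add(Rational(-221, 9), Mul(Rational(-10, 3), Rational(-36, 5)), Mul(Rational(-1, 9), Pow(Rational(-36, 5), 2))), 2) = Pow(Add(Rational(-221, 9), 24, Mul(Rational(-1, 9), Rational(1296, 25))), 2) = Pow(Add(Rational(-221, 9), 24, Rational(-144, 25)), 2) = Pow(Rational(-1421, 225), 2) = Rational(2019241, 50625)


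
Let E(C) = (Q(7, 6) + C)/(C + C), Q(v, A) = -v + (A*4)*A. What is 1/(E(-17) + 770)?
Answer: 17/13030 ≈ 0.0013047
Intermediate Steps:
Q(v, A) = -v + 4*A**2 (Q(v, A) = -v + (4*A)*A = -v + 4*A**2)
E(C) = (137 + C)/(2*C) (E(C) = ((-1*7 + 4*6**2) + C)/(C + C) = ((-7 + 4*36) + C)/((2*C)) = ((-7 + 144) + C)*(1/(2*C)) = (137 + C)*(1/(2*C)) = (137 + C)/(2*C))
1/(E(-17) + 770) = 1/((1/2)*(137 - 17)/(-17) + 770) = 1/((1/2)*(-1/17)*120 + 770) = 1/(-60/17 + 770) = 1/(13030/17) = 17/13030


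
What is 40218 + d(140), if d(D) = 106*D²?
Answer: 2117818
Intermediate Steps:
40218 + d(140) = 40218 + 106*140² = 40218 + 106*19600 = 40218 + 2077600 = 2117818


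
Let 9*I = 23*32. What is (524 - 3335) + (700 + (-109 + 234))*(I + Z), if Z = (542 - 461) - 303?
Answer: -355483/3 ≈ -1.1849e+5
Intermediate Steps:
Z = -222 (Z = 81 - 303 = -222)
I = 736/9 (I = (23*32)/9 = (⅑)*736 = 736/9 ≈ 81.778)
(524 - 3335) + (700 + (-109 + 234))*(I + Z) = (524 - 3335) + (700 + (-109 + 234))*(736/9 - 222) = -2811 + (700 + 125)*(-1262/9) = -2811 + 825*(-1262/9) = -2811 - 347050/3 = -355483/3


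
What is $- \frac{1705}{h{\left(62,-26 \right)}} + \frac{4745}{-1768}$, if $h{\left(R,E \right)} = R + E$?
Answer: $- \frac{61255}{1224} \approx -50.045$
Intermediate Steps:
$h{\left(R,E \right)} = E + R$
$- \frac{1705}{h{\left(62,-26 \right)}} + \frac{4745}{-1768} = - \frac{1705}{-26 + 62} + \frac{4745}{-1768} = - \frac{1705}{36} + 4745 \left(- \frac{1}{1768}\right) = \left(-1705\right) \frac{1}{36} - \frac{365}{136} = - \frac{1705}{36} - \frac{365}{136} = - \frac{61255}{1224}$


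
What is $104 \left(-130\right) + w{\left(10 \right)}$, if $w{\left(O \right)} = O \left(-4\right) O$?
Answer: $-13920$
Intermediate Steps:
$w{\left(O \right)} = - 4 O^{2}$ ($w{\left(O \right)} = - 4 O O = - 4 O^{2}$)
$104 \left(-130\right) + w{\left(10 \right)} = 104 \left(-130\right) - 4 \cdot 10^{2} = -13520 - 400 = -13920$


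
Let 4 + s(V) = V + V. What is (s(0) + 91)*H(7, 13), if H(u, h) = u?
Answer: 609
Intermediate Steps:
s(V) = -4 + 2*V (s(V) = -4 + (V + V) = -4 + 2*V)
(s(0) + 91)*H(7, 13) = ((-4 + 2*0) + 91)*7 = ((-4 + 0) + 91)*7 = (-4 + 91)*7 = 87*7 = 609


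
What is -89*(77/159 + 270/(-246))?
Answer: 355822/6519 ≈ 54.582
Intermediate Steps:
-89*(77/159 + 270/(-246)) = -89*(77*(1/159) + 270*(-1/246)) = -89*(77/159 - 45/41) = -89*(-3998/6519) = 355822/6519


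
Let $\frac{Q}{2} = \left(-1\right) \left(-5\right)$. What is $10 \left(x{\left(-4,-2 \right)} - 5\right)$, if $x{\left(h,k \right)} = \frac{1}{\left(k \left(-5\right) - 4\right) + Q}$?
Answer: $- \frac{395}{8} \approx -49.375$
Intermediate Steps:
$Q = 10$ ($Q = 2 \left(\left(-1\right) \left(-5\right)\right) = 2 \cdot 5 = 10$)
$x{\left(h,k \right)} = \frac{1}{6 - 5 k}$ ($x{\left(h,k \right)} = \frac{1}{\left(k \left(-5\right) - 4\right) + 10} = \frac{1}{\left(- 5 k - 4\right) + 10} = \frac{1}{\left(-4 - 5 k\right) + 10} = \frac{1}{6 - 5 k}$)
$10 \left(x{\left(-4,-2 \right)} - 5\right) = 10 \left(- \frac{1}{-6 + 5 \left(-2\right)} - 5\right) = 10 \left(- \frac{1}{-6 - 10} - 5\right) = 10 \left(- \frac{1}{-16} - 5\right) = 10 \left(\left(-1\right) \left(- \frac{1}{16}\right) - 5\right) = 10 \left(\frac{1}{16} - 5\right) = 10 \left(- \frac{79}{16}\right) = - \frac{395}{8}$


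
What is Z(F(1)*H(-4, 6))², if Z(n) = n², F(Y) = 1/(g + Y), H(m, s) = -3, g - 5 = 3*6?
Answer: 1/4096 ≈ 0.00024414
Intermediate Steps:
g = 23 (g = 5 + 3*6 = 5 + 18 = 23)
F(Y) = 1/(23 + Y)
Z(F(1)*H(-4, 6))² = ((-3/(23 + 1))²)² = ((-3/24)²)² = (((1/24)*(-3))²)² = ((-⅛)²)² = (1/64)² = 1/4096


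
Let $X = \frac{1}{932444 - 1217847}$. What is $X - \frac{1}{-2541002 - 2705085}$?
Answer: $- \frac{4960684}{1497248968061} \approx -3.3132 \cdot 10^{-6}$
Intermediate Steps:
$X = - \frac{1}{285403}$ ($X = \frac{1}{-285403} = - \frac{1}{285403} \approx -3.5038 \cdot 10^{-6}$)
$X - \frac{1}{-2541002 - 2705085} = - \frac{1}{285403} - \frac{1}{-2541002 - 2705085} = - \frac{1}{285403} - \frac{1}{-5246087} = - \frac{1}{285403} - - \frac{1}{5246087} = - \frac{1}{285403} + \frac{1}{5246087} = - \frac{4960684}{1497248968061}$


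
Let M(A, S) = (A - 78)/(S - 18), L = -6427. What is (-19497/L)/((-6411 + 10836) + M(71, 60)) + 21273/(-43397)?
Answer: -3624744320625/7404848466931 ≈ -0.48951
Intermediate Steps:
M(A, S) = (-78 + A)/(-18 + S)
(-19497/L)/((-6411 + 10836) + M(71, 60)) + 21273/(-43397) = (-19497/(-6427))/((-6411 + 10836) + (-78 + 71)/(-18 + 60)) + 21273/(-43397) = (-19497*(-1/6427))/(4425 - 7/42) + 21273*(-1/43397) = 19497/(6427*(4425 + (1/42)*(-7))) - 21273/43397 = 19497/(6427*(4425 - ⅙)) - 21273/43397 = 19497/(6427*(26549/6)) - 21273/43397 = (19497/6427)*(6/26549) - 21273/43397 = 116982/170630423 - 21273/43397 = -3624744320625/7404848466931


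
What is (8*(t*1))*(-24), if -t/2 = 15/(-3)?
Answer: -1920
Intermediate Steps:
t = 10 (t = -30/(-3) = -30*(-1)/3 = -2*(-5) = 10)
(8*(t*1))*(-24) = (8*(10*1))*(-24) = (8*10)*(-24) = 80*(-24) = -1920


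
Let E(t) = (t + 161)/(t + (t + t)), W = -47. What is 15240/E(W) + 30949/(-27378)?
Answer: -9805744951/520182 ≈ -18851.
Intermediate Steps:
E(t) = (161 + t)/(3*t) (E(t) = (161 + t)/(t + 2*t) = (161 + t)/((3*t)) = (161 + t)*(1/(3*t)) = (161 + t)/(3*t))
15240/E(W) + 30949/(-27378) = 15240/(((⅓)*(161 - 47)/(-47))) + 30949/(-27378) = 15240/(((⅓)*(-1/47)*114)) + 30949*(-1/27378) = 15240/(-38/47) - 30949/27378 = 15240*(-47/38) - 30949/27378 = -358140/19 - 30949/27378 = -9805744951/520182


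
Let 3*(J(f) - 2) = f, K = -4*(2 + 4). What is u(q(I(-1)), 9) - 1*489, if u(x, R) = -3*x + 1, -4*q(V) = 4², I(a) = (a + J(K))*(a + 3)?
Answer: -476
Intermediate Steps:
K = -24 (K = -4*6 = -24)
J(f) = 2 + f/3
I(a) = (-6 + a)*(3 + a) (I(a) = (a + (2 + (⅓)*(-24)))*(a + 3) = (a + (2 - 8))*(3 + a) = (a - 6)*(3 + a) = (-6 + a)*(3 + a))
q(V) = -4 (q(V) = -¼*4² = -¼*16 = -4)
u(x, R) = 1 - 3*x
u(q(I(-1)), 9) - 1*489 = (1 - 3*(-4)) - 1*489 = (1 + 12) - 489 = 13 - 489 = -476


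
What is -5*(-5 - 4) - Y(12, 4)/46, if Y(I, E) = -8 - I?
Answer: 1045/23 ≈ 45.435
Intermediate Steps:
-5*(-5 - 4) - Y(12, 4)/46 = -5*(-5 - 4) - (-8 - 1*12)/46 = -5*(-9) - (-8 - 12)/46 = 45 - (-20)/46 = 45 - 1*(-10/23) = 45 + 10/23 = 1045/23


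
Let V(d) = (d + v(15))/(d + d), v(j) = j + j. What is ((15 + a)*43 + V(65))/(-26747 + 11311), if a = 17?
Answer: -35795/401336 ≈ -0.089190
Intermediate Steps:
v(j) = 2*j
V(d) = (30 + d)/(2*d) (V(d) = (d + 2*15)/(d + d) = (d + 30)/((2*d)) = (30 + d)*(1/(2*d)) = (30 + d)/(2*d))
((15 + a)*43 + V(65))/(-26747 + 11311) = ((15 + 17)*43 + (1/2)*(30 + 65)/65)/(-26747 + 11311) = (32*43 + (1/2)*(1/65)*95)/(-15436) = (1376 + 19/26)*(-1/15436) = (35795/26)*(-1/15436) = -35795/401336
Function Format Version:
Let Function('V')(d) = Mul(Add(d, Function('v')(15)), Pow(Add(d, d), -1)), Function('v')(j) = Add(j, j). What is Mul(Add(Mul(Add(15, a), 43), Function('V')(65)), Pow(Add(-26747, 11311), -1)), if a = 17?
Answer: Rational(-35795, 401336) ≈ -0.089190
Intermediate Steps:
Function('v')(j) = Mul(2, j)
Function('V')(d) = Mul(Rational(1, 2), Pow(d, -1), Add(30, d)) (Function('V')(d) = Mul(Add(d, Mul(2, 15)), Pow(Add(d, d), -1)) = Mul(Add(d, 30), Pow(Mul(2, d), -1)) = Mul(Add(30, d), Mul(Rational(1, 2), Pow(d, -1))) = Mul(Rational(1, 2), Pow(d, -1), Add(30, d)))
Mul(Add(Mul(Add(15, a), 43), Function('V')(65)), Pow(Add(-26747, 11311), -1)) = Mul(Add(Mul(Add(15, 17), 43), Mul(Rational(1, 2), Pow(65, -1), Add(30, 65))), Pow(Add(-26747, 11311), -1)) = Mul(Add(Mul(32, 43), Mul(Rational(1, 2), Rational(1, 65), 95)), Pow(-15436, -1)) = Mul(Add(1376, Rational(19, 26)), Rational(-1, 15436)) = Mul(Rational(35795, 26), Rational(-1, 15436)) = Rational(-35795, 401336)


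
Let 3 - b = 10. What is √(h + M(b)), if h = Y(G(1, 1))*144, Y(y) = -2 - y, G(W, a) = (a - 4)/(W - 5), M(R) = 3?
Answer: I*√393 ≈ 19.824*I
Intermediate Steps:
b = -7 (b = 3 - 1*10 = 3 - 10 = -7)
G(W, a) = (-4 + a)/(-5 + W)
h = -396 (h = (-2 - (-4 + 1)/(-5 + 1))*144 = (-2 - (-3)/(-4))*144 = (-2 - (-1)*(-3)/4)*144 = (-2 - 1*¾)*144 = (-2 - ¾)*144 = -11/4*144 = -396)
√(h + M(b)) = √(-396 + 3) = √(-393) = I*√393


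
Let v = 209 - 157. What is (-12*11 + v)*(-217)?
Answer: 17360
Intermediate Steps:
v = 52
(-12*11 + v)*(-217) = (-12*11 + 52)*(-217) = (-132 + 52)*(-217) = -80*(-217) = 17360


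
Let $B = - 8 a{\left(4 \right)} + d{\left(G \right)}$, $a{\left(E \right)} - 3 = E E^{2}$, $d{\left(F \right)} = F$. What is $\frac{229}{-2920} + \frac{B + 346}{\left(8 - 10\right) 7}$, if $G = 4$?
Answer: $\frac{269957}{20440} \approx 13.207$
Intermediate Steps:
$a{\left(E \right)} = 3 + E^{3}$ ($a{\left(E \right)} = 3 + E E^{2} = 3 + E^{3}$)
$B = -532$ ($B = - 8 \left(3 + 4^{3}\right) + 4 = - 8 \left(3 + 64\right) + 4 = \left(-8\right) 67 + 4 = -536 + 4 = -532$)
$\frac{229}{-2920} + \frac{B + 346}{\left(8 - 10\right) 7} = \frac{229}{-2920} + \frac{-532 + 346}{\left(8 - 10\right) 7} = 229 \left(- \frac{1}{2920}\right) - \frac{186}{\left(-2\right) 7} = - \frac{229}{2920} - \frac{186}{-14} = - \frac{229}{2920} - - \frac{93}{7} = - \frac{229}{2920} + \frac{93}{7} = \frac{269957}{20440}$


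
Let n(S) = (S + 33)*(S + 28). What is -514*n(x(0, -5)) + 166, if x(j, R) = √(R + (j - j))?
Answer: -472200 - 31354*I*√5 ≈ -4.722e+5 - 70110.0*I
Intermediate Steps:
x(j, R) = √R (x(j, R) = √(R + 0) = √R)
n(S) = (28 + S)*(33 + S) (n(S) = (33 + S)*(28 + S) = (28 + S)*(33 + S))
-514*n(x(0, -5)) + 166 = -514*(924 + (√(-5))² + 61*√(-5)) + 166 = -514*(924 + (I*√5)² + 61*(I*√5)) + 166 = -514*(924 - 5 + 61*I*√5) + 166 = -514*(919 + 61*I*√5) + 166 = (-472366 - 31354*I*√5) + 166 = -472200 - 31354*I*√5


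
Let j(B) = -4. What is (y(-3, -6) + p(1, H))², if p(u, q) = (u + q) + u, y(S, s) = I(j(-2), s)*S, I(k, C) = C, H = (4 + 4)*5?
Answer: 3600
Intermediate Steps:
H = 40 (H = 8*5 = 40)
y(S, s) = S*s (y(S, s) = s*S = S*s)
p(u, q) = q + 2*u (p(u, q) = (q + u) + u = q + 2*u)
(y(-3, -6) + p(1, H))² = (-3*(-6) + (40 + 2*1))² = (18 + (40 + 2))² = (18 + 42)² = 60² = 3600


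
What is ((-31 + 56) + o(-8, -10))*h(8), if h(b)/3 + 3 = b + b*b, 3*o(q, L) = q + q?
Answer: 4071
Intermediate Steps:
o(q, L) = 2*q/3 (o(q, L) = (q + q)/3 = (2*q)/3 = 2*q/3)
h(b) = -9 + 3*b + 3*b² (h(b) = -9 + 3*(b + b*b) = -9 + 3*(b + b²) = -9 + (3*b + 3*b²) = -9 + 3*b + 3*b²)
((-31 + 56) + o(-8, -10))*h(8) = ((-31 + 56) + (⅔)*(-8))*(-9 + 3*8 + 3*8²) = (25 - 16/3)*(-9 + 24 + 3*64) = 59*(-9 + 24 + 192)/3 = (59/3)*207 = 4071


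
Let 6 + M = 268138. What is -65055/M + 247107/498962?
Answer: 16898660607/66893839492 ≈ 0.25262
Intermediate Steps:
M = 268132 (M = -6 + 268138 = 268132)
-65055/M + 247107/498962 = -65055/268132 + 247107/498962 = 16898660607/66893839492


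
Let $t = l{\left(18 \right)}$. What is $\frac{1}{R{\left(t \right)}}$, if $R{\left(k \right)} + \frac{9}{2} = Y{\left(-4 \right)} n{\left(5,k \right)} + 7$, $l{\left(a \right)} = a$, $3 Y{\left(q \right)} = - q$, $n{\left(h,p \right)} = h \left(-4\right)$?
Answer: $- \frac{6}{145} \approx -0.041379$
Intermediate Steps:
$n{\left(h,p \right)} = - 4 h$
$Y{\left(q \right)} = - \frac{q}{3}$ ($Y{\left(q \right)} = \frac{\left(-1\right) q}{3} = - \frac{q}{3}$)
$t = 18$
$R{\left(k \right)} = - \frac{145}{6}$ ($R{\left(k \right)} = - \frac{9}{2} + \left(\left(- \frac{1}{3}\right) \left(-4\right) \left(\left(-4\right) 5\right) + 7\right) = - \frac{9}{2} + \left(\frac{4}{3} \left(-20\right) + 7\right) = - \frac{9}{2} + \left(- \frac{80}{3} + 7\right) = - \frac{9}{2} - \frac{59}{3} = - \frac{145}{6}$)
$\frac{1}{R{\left(t \right)}} = \frac{1}{- \frac{145}{6}} = - \frac{6}{145}$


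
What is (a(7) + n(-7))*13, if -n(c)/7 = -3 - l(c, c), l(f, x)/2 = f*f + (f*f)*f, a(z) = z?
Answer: -53144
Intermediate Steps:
l(f, x) = 2*f² + 2*f³ (l(f, x) = 2*(f*f + (f*f)*f) = 2*(f² + f²*f) = 2*(f² + f³) = 2*f² + 2*f³)
n(c) = 21 + 14*c²*(1 + c) (n(c) = -7*(-3 - 2*c²*(1 + c)) = 21 + 14*c²*(1 + c))
(a(7) + n(-7))*13 = (7 + (21 + 14*(-7)²*(1 - 7)))*13 = (7 + (21 + 14*49*(-6)))*13 = (7 + (21 - 4116))*13 = (7 - 4095)*13 = -4088*13 = -53144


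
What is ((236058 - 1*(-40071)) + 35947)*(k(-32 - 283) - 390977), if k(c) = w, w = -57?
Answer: -122032326584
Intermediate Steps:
k(c) = -57
((236058 - 1*(-40071)) + 35947)*(k(-32 - 283) - 390977) = ((236058 - 1*(-40071)) + 35947)*(-57 - 390977) = ((236058 + 40071) + 35947)*(-391034) = (276129 + 35947)*(-391034) = 312076*(-391034) = -122032326584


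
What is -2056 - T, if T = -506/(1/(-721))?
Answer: -366882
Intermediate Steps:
T = 364826 (T = -506/(-1/721) = -506*(-721) = 364826)
-2056 - T = -2056 - 1*364826 = -2056 - 364826 = -366882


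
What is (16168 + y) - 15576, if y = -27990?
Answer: -27398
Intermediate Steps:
(16168 + y) - 15576 = (16168 - 27990) - 15576 = -11822 - 15576 = -27398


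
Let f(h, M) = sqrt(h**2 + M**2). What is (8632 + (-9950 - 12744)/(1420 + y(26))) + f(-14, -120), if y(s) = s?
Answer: 6229589/723 + 2*sqrt(3649) ≈ 8737.1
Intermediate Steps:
f(h, M) = sqrt(M**2 + h**2)
(8632 + (-9950 - 12744)/(1420 + y(26))) + f(-14, -120) = (8632 + (-9950 - 12744)/(1420 + 26)) + sqrt((-120)**2 + (-14)**2) = (8632 - 22694/1446) + sqrt(14400 + 196) = (8632 - 22694*1/1446) + sqrt(14596) = (8632 - 11347/723) + 2*sqrt(3649) = 6229589/723 + 2*sqrt(3649)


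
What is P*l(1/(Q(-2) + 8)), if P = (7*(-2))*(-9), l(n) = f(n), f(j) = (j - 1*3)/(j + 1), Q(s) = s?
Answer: -306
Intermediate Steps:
f(j) = (-3 + j)/(1 + j) (f(j) = (j - 3)/(1 + j) = (-3 + j)/(1 + j))
l(n) = (-3 + n)/(1 + n)
P = 126 (P = -14*(-9) = 126)
P*l(1/(Q(-2) + 8)) = 126*((-3 + 1/(-2 + 8))/(1 + 1/(-2 + 8))) = 126*((-3 + 1/6)/(1 + 1/6)) = 126*(-17/6/(7/6)) = 126*((6/7)*(-17/6)) = 126*(-17/7) = -306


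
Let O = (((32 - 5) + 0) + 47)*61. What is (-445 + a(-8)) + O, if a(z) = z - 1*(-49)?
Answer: 4110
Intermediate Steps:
a(z) = 49 + z (a(z) = z + 49 = 49 + z)
O = 4514 (O = ((27 + 0) + 47)*61 = (27 + 47)*61 = 74*61 = 4514)
(-445 + a(-8)) + O = (-445 + (49 - 8)) + 4514 = (-445 + 41) + 4514 = -404 + 4514 = 4110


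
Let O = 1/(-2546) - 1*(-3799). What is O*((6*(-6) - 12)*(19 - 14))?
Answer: -1160670360/1273 ≈ -9.1176e+5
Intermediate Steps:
O = 9672253/2546 (O = -1/2546 + 3799 = 9672253/2546 ≈ 3799.0)
O*((6*(-6) - 12)*(19 - 14)) = 9672253*((6*(-6) - 12)*(19 - 14))/2546 = 9672253*((-36 - 12)*5)/2546 = 9672253*(-48*5)/2546 = (9672253/2546)*(-240) = -1160670360/1273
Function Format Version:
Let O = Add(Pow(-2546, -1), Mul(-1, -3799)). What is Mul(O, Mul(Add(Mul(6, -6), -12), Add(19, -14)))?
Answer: Rational(-1160670360, 1273) ≈ -9.1176e+5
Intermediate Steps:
O = Rational(9672253, 2546) (O = Add(Rational(-1, 2546), 3799) = Rational(9672253, 2546) ≈ 3799.0)
Mul(O, Mul(Add(Mul(6, -6), -12), Add(19, -14))) = Mul(Rational(9672253, 2546), Mul(Add(Mul(6, -6), -12), Add(19, -14))) = Mul(Rational(9672253, 2546), Mul(Add(-36, -12), 5)) = Mul(Rational(9672253, 2546), Mul(-48, 5)) = Mul(Rational(9672253, 2546), -240) = Rational(-1160670360, 1273)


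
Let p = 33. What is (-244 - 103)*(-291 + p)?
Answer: 89526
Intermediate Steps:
(-244 - 103)*(-291 + p) = (-244 - 103)*(-291 + 33) = -347*(-258) = 89526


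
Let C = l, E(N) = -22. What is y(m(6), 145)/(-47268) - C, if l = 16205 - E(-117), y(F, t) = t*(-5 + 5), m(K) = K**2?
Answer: -16227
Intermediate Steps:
y(F, t) = 0 (y(F, t) = t*0 = 0)
l = 16227 (l = 16205 - 1*(-22) = 16205 + 22 = 16227)
C = 16227
y(m(6), 145)/(-47268) - C = 0/(-47268) - 1*16227 = 0*(-1/47268) - 16227 = 0 - 16227 = -16227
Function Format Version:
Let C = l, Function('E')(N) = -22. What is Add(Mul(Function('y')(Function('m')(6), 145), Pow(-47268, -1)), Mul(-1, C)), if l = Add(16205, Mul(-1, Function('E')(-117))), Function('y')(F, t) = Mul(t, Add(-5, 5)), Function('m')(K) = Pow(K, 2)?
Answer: -16227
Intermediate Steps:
Function('y')(F, t) = 0 (Function('y')(F, t) = Mul(t, 0) = 0)
l = 16227 (l = Add(16205, Mul(-1, -22)) = Add(16205, 22) = 16227)
C = 16227
Add(Mul(Function('y')(Function('m')(6), 145), Pow(-47268, -1)), Mul(-1, C)) = Add(Mul(0, Pow(-47268, -1)), Mul(-1, 16227)) = Add(Mul(0, Rational(-1, 47268)), -16227) = Add(0, -16227) = -16227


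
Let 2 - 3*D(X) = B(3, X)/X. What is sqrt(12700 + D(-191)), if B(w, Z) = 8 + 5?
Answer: sqrt(4170004635)/573 ≈ 112.70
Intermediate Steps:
B(w, Z) = 13
D(X) = 2/3 - 13/(3*X)
sqrt(12700 + D(-191)) = sqrt(12700 + (1/3)*(-13 + 2*(-191))/(-191)) = sqrt(12700 + (1/3)*(-1/191)*(-13 - 382)) = sqrt(12700 + (1/3)*(-1/191)*(-395)) = sqrt(12700 + 395/573) = sqrt(7277495/573) = sqrt(4170004635)/573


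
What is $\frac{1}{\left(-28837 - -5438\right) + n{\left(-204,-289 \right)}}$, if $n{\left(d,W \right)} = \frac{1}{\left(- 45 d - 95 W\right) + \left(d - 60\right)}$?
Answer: $- \frac{36371}{851045028} \approx -4.2737 \cdot 10^{-5}$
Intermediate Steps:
$n{\left(d,W \right)} = \frac{1}{-60 - 95 W - 44 d}$ ($n{\left(d,W \right)} = \frac{1}{\left(- 95 W - 45 d\right) + \left(d - 60\right)} = \frac{1}{\left(- 95 W - 45 d\right) + \left(-60 + d\right)} = \frac{1}{-60 - 95 W - 44 d}$)
$\frac{1}{\left(-28837 - -5438\right) + n{\left(-204,-289 \right)}} = \frac{1}{\left(-28837 - -5438\right) - \frac{1}{60 + 44 \left(-204\right) + 95 \left(-289\right)}} = \frac{1}{\left(-28837 + 5438\right) - \frac{1}{60 - 8976 - 27455}} = \frac{1}{-23399 - \frac{1}{-36371}} = \frac{1}{-23399 - - \frac{1}{36371}} = \frac{1}{-23399 + \frac{1}{36371}} = \frac{1}{- \frac{851045028}{36371}} = - \frac{36371}{851045028}$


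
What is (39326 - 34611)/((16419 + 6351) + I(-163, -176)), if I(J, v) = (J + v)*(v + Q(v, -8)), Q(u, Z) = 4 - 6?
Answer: 4715/83112 ≈ 0.056731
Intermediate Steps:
Q(u, Z) = -2
I(J, v) = (-2 + v)*(J + v) (I(J, v) = (J + v)*(v - 2) = (J + v)*(-2 + v) = (-2 + v)*(J + v))
(39326 - 34611)/((16419 + 6351) + I(-163, -176)) = (39326 - 34611)/((16419 + 6351) + ((-176)**2 - 2*(-163) - 2*(-176) - 163*(-176))) = 4715/(22770 + (30976 + 326 + 352 + 28688)) = 4715/(22770 + 60342) = 4715/83112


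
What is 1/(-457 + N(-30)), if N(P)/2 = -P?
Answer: -1/397 ≈ -0.0025189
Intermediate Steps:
N(P) = -2*P (N(P) = 2*(-P) = -2*P)
1/(-457 + N(-30)) = 1/(-457 - 2*(-30)) = 1/(-457 + 60) = 1/(-397) = -1/397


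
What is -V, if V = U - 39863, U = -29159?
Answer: 69022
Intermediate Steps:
V = -69022 (V = -29159 - 39863 = -69022)
-V = -1*(-69022) = 69022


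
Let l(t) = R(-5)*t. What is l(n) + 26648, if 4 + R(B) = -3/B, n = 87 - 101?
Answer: 133478/5 ≈ 26696.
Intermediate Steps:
n = -14
R(B) = -4 - 3/B
l(t) = -17*t/5 (l(t) = (-4 - 3/(-5))*t = (-4 - 3*(-1/5))*t = (-4 + 3/5)*t = -17*t/5)
l(n) + 26648 = -17/5*(-14) + 26648 = 238/5 + 26648 = 133478/5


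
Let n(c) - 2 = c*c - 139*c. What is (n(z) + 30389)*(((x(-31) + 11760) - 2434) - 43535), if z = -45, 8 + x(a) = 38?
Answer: -1321736109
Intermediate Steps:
x(a) = 30 (x(a) = -8 + 38 = 30)
n(c) = 2 + c**2 - 139*c (n(c) = 2 + (c*c - 139*c) = 2 + (c**2 - 139*c) = 2 + c**2 - 139*c)
(n(z) + 30389)*(((x(-31) + 11760) - 2434) - 43535) = ((2 + (-45)**2 - 139*(-45)) + 30389)*(((30 + 11760) - 2434) - 43535) = ((2 + 2025 + 6255) + 30389)*((11790 - 2434) - 43535) = (8282 + 30389)*(9356 - 43535) = 38671*(-34179) = -1321736109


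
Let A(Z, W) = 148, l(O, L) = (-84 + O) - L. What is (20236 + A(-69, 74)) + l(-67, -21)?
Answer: 20254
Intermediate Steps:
l(O, L) = -84 + O - L
(20236 + A(-69, 74)) + l(-67, -21) = (20236 + 148) + (-84 - 67 - 1*(-21)) = 20384 + (-84 - 67 + 21) = 20384 - 130 = 20254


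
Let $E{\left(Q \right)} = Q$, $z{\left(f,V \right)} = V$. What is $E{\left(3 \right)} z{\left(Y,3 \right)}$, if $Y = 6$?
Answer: $9$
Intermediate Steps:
$E{\left(3 \right)} z{\left(Y,3 \right)} = 3 \cdot 3 = 9$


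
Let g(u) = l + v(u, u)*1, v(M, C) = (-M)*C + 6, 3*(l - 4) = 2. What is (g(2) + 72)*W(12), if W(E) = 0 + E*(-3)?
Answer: -2832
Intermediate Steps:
l = 14/3 (l = 4 + (1/3)*2 = 4 + 2/3 = 14/3 ≈ 4.6667)
v(M, C) = 6 - C*M (v(M, C) = -C*M + 6 = 6 - C*M)
g(u) = 32/3 - u**2 (g(u) = 14/3 + (6 - u*u)*1 = 14/3 + (6 - u**2)*1 = 14/3 + (6 - u**2) = 32/3 - u**2)
W(E) = -3*E (W(E) = 0 - 3*E = -3*E)
(g(2) + 72)*W(12) = ((32/3 - 1*2**2) + 72)*(-3*12) = ((32/3 - 1*4) + 72)*(-36) = ((32/3 - 4) + 72)*(-36) = (20/3 + 72)*(-36) = (236/3)*(-36) = -2832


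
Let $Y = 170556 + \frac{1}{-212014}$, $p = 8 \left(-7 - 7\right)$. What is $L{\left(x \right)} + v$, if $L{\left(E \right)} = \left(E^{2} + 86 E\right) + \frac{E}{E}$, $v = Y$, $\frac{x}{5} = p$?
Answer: $\frac{92437467957}{212014} \approx 4.36 \cdot 10^{5}$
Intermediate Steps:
$p = -112$ ($p = 8 \left(-14\right) = -112$)
$x = -560$ ($x = 5 \left(-112\right) = -560$)
$Y = \frac{36160259783}{212014}$ ($Y = 170556 - \frac{1}{212014} = \frac{36160259783}{212014} \approx 1.7056 \cdot 10^{5}$)
$v = \frac{36160259783}{212014} \approx 1.7056 \cdot 10^{5}$
$L{\left(E \right)} = 1 + E^{2} + 86 E$ ($L{\left(E \right)} = \left(E^{2} + 86 E\right) + 1 = 1 + E^{2} + 86 E$)
$L{\left(x \right)} + v = \left(1 + \left(-560\right)^{2} + 86 \left(-560\right)\right) + \frac{36160259783}{212014} = \left(1 + 313600 - 48160\right) + \frac{36160259783}{212014} = 265441 + \frac{36160259783}{212014} = \frac{92437467957}{212014}$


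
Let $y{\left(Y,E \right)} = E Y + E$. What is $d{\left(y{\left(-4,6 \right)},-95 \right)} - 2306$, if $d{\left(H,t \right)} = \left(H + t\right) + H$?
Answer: $-2437$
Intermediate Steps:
$y{\left(Y,E \right)} = E + E Y$
$d{\left(H,t \right)} = t + 2 H$
$d{\left(y{\left(-4,6 \right)},-95 \right)} - 2306 = \left(-95 + 2 \cdot 6 \left(1 - 4\right)\right) - 2306 = \left(-95 + 2 \cdot 6 \left(-3\right)\right) - 2306 = \left(-95 + 2 \left(-18\right)\right) - 2306 = \left(-95 - 36\right) - 2306 = -131 - 2306 = -2437$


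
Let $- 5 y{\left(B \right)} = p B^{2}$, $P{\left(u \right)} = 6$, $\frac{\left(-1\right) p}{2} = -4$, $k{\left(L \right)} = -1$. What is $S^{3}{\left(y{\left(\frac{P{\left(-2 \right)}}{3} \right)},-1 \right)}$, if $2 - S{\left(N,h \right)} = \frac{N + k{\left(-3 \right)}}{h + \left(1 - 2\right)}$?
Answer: $- \frac{4913}{1000} \approx -4.913$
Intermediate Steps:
$p = 8$ ($p = \left(-2\right) \left(-4\right) = 8$)
$y{\left(B \right)} = - \frac{8 B^{2}}{5}$
$S{\left(N,h \right)} = 2 - \frac{-1 + N}{-1 + h}$ ($S{\left(N,h \right)} = 2 - \frac{N - 1}{h + \left(1 - 2\right)} = 2 - \frac{-1 + N}{h - 1} = 2 - \frac{-1 + N}{-1 + h}$)
$S^{3}{\left(y{\left(\frac{P{\left(-2 \right)}}{3} \right)},-1 \right)} = \left(\frac{-1 - - \frac{8 \left(\frac{6}{3}\right)^{2}}{5} + 2 \left(-1\right)}{-1 - 1}\right)^{3} = \left(\frac{-1 - - \frac{8 \left(6 \cdot \frac{1}{3}\right)^{2}}{5} - 2}{-2}\right)^{3} = \left(- \frac{-1 - - \frac{8 \cdot 2^{2}}{5} - 2}{2}\right)^{3} = \left(- \frac{-1 - \left(- \frac{8}{5}\right) 4 - 2}{2}\right)^{3} = \left(- \frac{-1 - - \frac{32}{5} - 2}{2}\right)^{3} = \left(- \frac{-1 + \frac{32}{5} - 2}{2}\right)^{3} = \left(\left(- \frac{1}{2}\right) \frac{17}{5}\right)^{3} = \left(- \frac{17}{10}\right)^{3} = - \frac{4913}{1000}$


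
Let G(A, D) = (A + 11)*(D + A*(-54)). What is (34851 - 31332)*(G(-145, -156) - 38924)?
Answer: -3755617560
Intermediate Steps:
G(A, D) = (11 + A)*(D - 54*A)
(34851 - 31332)*(G(-145, -156) - 38924) = (34851 - 31332)*((-594*(-145) - 54*(-145)² + 11*(-156) - 145*(-156)) - 38924) = 3519*((86130 - 54*21025 - 1716 + 22620) - 38924) = 3519*((86130 - 1135350 - 1716 + 22620) - 38924) = 3519*(-1028316 - 38924) = 3519*(-1067240) = -3755617560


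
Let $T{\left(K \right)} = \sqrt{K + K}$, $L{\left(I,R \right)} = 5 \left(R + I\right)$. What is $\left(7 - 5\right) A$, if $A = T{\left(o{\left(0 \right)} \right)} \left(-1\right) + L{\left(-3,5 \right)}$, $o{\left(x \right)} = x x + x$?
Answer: $20$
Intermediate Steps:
$L{\left(I,R \right)} = 5 I + 5 R$ ($L{\left(I,R \right)} = 5 \left(I + R\right) = 5 I + 5 R$)
$o{\left(x \right)} = x + x^{2}$ ($o{\left(x \right)} = x^{2} + x = x + x^{2}$)
$T{\left(K \right)} = \sqrt{2} \sqrt{K}$ ($T{\left(K \right)} = \sqrt{2 K} = \sqrt{2} \sqrt{K}$)
$A = 10$ ($A = \sqrt{2} \sqrt{0 \left(1 + 0\right)} \left(-1\right) + \left(5 \left(-3\right) + 5 \cdot 5\right) = \sqrt{2} \sqrt{0 \cdot 1} \left(-1\right) + \left(-15 + 25\right) = \sqrt{2} \sqrt{0} \left(-1\right) + 10 = \sqrt{2} \cdot 0 \left(-1\right) + 10 = 0 \left(-1\right) + 10 = 0 + 10 = 10$)
$\left(7 - 5\right) A = \left(7 - 5\right) 10 = 2 \cdot 10 = 20$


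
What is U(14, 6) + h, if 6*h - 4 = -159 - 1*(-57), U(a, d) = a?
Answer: -7/3 ≈ -2.3333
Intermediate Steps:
h = -49/3 (h = 2/3 + (-159 - 1*(-57))/6 = 2/3 + (-159 + 57)/6 = 2/3 + (1/6)*(-102) = 2/3 - 17 = -49/3 ≈ -16.333)
U(14, 6) + h = 14 - 49/3 = -7/3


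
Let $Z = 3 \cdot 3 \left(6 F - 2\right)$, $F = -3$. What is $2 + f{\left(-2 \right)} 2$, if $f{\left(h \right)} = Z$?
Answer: $-358$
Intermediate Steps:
$Z = -180$ ($Z = 3 \cdot 3 \left(6 \left(-3\right) - 2\right) = 9 \left(-18 - 2\right) = 9 \left(-20\right) = -180$)
$f{\left(h \right)} = -180$
$2 + f{\left(-2 \right)} 2 = 2 - 360 = -358$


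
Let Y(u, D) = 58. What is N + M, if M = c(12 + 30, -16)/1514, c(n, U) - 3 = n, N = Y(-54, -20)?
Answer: 87857/1514 ≈ 58.030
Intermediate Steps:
N = 58
c(n, U) = 3 + n
M = 45/1514 (M = (3 + (12 + 30))/1514 = (3 + 42)*(1/1514) = 45*(1/1514) = 45/1514 ≈ 0.029723)
N + M = 58 + 45/1514 = 87857/1514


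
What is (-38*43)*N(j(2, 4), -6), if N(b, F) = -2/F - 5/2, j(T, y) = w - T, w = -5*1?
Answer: 10621/3 ≈ 3540.3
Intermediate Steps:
w = -5
j(T, y) = -5 - T
N(b, F) = -5/2 - 2/F (N(b, F) = -2/F - 5*1/2 = -2/F - 5/2 = -5/2 - 2/F)
(-38*43)*N(j(2, 4), -6) = (-38*43)*(-5/2 - 2/(-6)) = -1634*(-5/2 - 2*(-1/6)) = -1634*(-5/2 + 1/3) = -1634*(-13/6) = 10621/3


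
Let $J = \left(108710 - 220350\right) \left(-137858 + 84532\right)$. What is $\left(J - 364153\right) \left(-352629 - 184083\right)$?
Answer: $-3195019961778744$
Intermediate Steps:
$J = 5953314640$ ($J = \left(-111640\right) \left(-53326\right) = 5953314640$)
$\left(J - 364153\right) \left(-352629 - 184083\right) = \left(5953314640 - 364153\right) \left(-352629 - 184083\right) = 5952950487 \left(-536712\right) = -3195019961778744$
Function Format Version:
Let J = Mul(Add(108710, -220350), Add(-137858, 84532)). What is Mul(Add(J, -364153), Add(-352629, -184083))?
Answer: -3195019961778744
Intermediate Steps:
J = 5953314640 (J = Mul(-111640, -53326) = 5953314640)
Mul(Add(J, -364153), Add(-352629, -184083)) = Mul(Add(5953314640, -364153), Add(-352629, -184083)) = Mul(5952950487, -536712) = -3195019961778744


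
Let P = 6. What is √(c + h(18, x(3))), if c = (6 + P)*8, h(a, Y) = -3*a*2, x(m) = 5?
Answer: 2*I*√3 ≈ 3.4641*I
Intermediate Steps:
h(a, Y) = -6*a
c = 96 (c = (6 + 6)*8 = 12*8 = 96)
√(c + h(18, x(3))) = √(96 - 6*18) = √(96 - 108) = √(-12) = 2*I*√3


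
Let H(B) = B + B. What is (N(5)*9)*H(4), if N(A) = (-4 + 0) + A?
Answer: 72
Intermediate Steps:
N(A) = -4 + A
H(B) = 2*B
(N(5)*9)*H(4) = ((-4 + 5)*9)*(2*4) = (1*9)*8 = 9*8 = 72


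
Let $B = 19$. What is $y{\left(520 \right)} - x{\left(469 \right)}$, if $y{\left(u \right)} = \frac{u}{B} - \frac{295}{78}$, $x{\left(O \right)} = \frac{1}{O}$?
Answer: $\frac{16392413}{695058} \approx 23.584$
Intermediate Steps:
$y{\left(u \right)} = - \frac{295}{78} + \frac{u}{19}$ ($y{\left(u \right)} = \frac{u}{19} - \frac{295}{78} = - \frac{295}{78} + \frac{u}{19}$)
$y{\left(520 \right)} - x{\left(469 \right)} = \left(- \frac{295}{78} + \frac{1}{19} \cdot 520\right) - \frac{1}{469} = \left(- \frac{295}{78} + \frac{520}{19}\right) - \frac{1}{469} = \frac{34955}{1482} - \frac{1}{469} = \frac{16392413}{695058}$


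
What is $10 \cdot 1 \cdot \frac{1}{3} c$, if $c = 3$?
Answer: $10$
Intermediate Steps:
$10 \cdot 1 \cdot \frac{1}{3} c = 10 \cdot 1 \cdot \frac{1}{3} \cdot 3 = 10 \cdot \frac{1}{3} \cdot 3 = \frac{10}{3} \cdot 3 = 10$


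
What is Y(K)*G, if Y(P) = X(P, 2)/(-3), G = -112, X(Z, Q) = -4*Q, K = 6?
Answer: -896/3 ≈ -298.67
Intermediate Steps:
Y(P) = 8/3 (Y(P) = -4*2/(-3) = -8*(-1/3) = 8/3)
Y(K)*G = (8/3)*(-112) = -896/3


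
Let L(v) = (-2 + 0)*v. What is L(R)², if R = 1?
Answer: 4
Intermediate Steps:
L(v) = -2*v
L(R)² = (-2*1)² = (-2)² = 4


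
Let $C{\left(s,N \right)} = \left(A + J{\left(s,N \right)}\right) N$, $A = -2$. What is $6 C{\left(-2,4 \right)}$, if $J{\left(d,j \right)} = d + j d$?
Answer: $-288$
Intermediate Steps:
$J{\left(d,j \right)} = d + d j$
$C{\left(s,N \right)} = N \left(-2 + s \left(1 + N\right)\right)$ ($C{\left(s,N \right)} = \left(-2 + s \left(1 + N\right)\right) N = N \left(-2 + s \left(1 + N\right)\right)$)
$6 C{\left(-2,4 \right)} = 6 \cdot 4 \left(-2 - 2 \left(1 + 4\right)\right) = 6 \cdot 4 \left(-2 - 10\right) = 6 \cdot 4 \left(-12\right) = 6 \left(-48\right) = -288$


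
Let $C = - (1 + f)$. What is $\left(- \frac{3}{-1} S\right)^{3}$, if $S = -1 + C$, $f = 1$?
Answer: $-729$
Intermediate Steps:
$C = -2$ ($C = - (1 + 1) = \left(-1\right) 2 = -2$)
$S = -3$ ($S = -1 - 2 = -3$)
$\left(- \frac{3}{-1} S\right)^{3} = \left(- \frac{3}{-1} \left(-3\right)\right)^{3} = \left(\left(-3\right) \left(-1\right) \left(-3\right)\right)^{3} = \left(3 \left(-3\right)\right)^{3} = \left(-9\right)^{3} = -729$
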